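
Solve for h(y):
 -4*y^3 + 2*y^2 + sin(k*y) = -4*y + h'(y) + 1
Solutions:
 h(y) = C1 - y^4 + 2*y^3/3 + 2*y^2 - y - cos(k*y)/k


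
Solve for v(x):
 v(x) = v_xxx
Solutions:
 v(x) = C3*exp(x) + (C1*sin(sqrt(3)*x/2) + C2*cos(sqrt(3)*x/2))*exp(-x/2)


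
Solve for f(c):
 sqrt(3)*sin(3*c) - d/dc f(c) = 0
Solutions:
 f(c) = C1 - sqrt(3)*cos(3*c)/3


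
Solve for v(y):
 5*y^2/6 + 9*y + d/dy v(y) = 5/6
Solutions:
 v(y) = C1 - 5*y^3/18 - 9*y^2/2 + 5*y/6


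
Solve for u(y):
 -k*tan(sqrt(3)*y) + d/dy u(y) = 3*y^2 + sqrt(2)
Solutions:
 u(y) = C1 - sqrt(3)*k*log(cos(sqrt(3)*y))/3 + y^3 + sqrt(2)*y


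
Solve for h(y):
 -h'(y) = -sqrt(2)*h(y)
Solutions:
 h(y) = C1*exp(sqrt(2)*y)


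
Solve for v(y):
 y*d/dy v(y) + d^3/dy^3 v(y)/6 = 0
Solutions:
 v(y) = C1 + Integral(C2*airyai(-6^(1/3)*y) + C3*airybi(-6^(1/3)*y), y)


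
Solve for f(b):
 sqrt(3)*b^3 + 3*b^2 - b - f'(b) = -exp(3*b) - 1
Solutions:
 f(b) = C1 + sqrt(3)*b^4/4 + b^3 - b^2/2 + b + exp(3*b)/3


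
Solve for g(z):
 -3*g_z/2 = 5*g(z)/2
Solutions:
 g(z) = C1*exp(-5*z/3)


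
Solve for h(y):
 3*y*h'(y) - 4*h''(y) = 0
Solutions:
 h(y) = C1 + C2*erfi(sqrt(6)*y/4)


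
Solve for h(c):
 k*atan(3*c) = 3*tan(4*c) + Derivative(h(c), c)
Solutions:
 h(c) = C1 + k*(c*atan(3*c) - log(9*c^2 + 1)/6) + 3*log(cos(4*c))/4


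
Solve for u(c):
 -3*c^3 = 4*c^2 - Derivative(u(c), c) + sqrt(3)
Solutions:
 u(c) = C1 + 3*c^4/4 + 4*c^3/3 + sqrt(3)*c


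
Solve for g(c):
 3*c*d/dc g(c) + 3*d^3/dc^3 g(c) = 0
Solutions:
 g(c) = C1 + Integral(C2*airyai(-c) + C3*airybi(-c), c)


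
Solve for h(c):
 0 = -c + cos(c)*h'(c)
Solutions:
 h(c) = C1 + Integral(c/cos(c), c)


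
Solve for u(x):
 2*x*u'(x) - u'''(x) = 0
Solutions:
 u(x) = C1 + Integral(C2*airyai(2^(1/3)*x) + C3*airybi(2^(1/3)*x), x)


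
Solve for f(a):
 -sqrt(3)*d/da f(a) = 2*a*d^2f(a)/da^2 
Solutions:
 f(a) = C1 + C2*a^(1 - sqrt(3)/2)


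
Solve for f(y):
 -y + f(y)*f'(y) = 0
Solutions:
 f(y) = -sqrt(C1 + y^2)
 f(y) = sqrt(C1 + y^2)


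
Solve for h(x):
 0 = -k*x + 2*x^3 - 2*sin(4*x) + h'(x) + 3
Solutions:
 h(x) = C1 + k*x^2/2 - x^4/2 - 3*x - cos(4*x)/2


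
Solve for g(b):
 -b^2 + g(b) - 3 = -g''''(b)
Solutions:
 g(b) = b^2 + (C1*sin(sqrt(2)*b/2) + C2*cos(sqrt(2)*b/2))*exp(-sqrt(2)*b/2) + (C3*sin(sqrt(2)*b/2) + C4*cos(sqrt(2)*b/2))*exp(sqrt(2)*b/2) + 3


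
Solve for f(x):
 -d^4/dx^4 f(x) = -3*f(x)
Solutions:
 f(x) = C1*exp(-3^(1/4)*x) + C2*exp(3^(1/4)*x) + C3*sin(3^(1/4)*x) + C4*cos(3^(1/4)*x)


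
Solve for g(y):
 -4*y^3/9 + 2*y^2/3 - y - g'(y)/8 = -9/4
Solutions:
 g(y) = C1 - 8*y^4/9 + 16*y^3/9 - 4*y^2 + 18*y


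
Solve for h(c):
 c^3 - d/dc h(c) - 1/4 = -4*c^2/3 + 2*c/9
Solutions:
 h(c) = C1 + c^4/4 + 4*c^3/9 - c^2/9 - c/4


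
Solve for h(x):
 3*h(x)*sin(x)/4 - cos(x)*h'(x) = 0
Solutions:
 h(x) = C1/cos(x)^(3/4)


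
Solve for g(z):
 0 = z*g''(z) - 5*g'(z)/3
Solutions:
 g(z) = C1 + C2*z^(8/3)


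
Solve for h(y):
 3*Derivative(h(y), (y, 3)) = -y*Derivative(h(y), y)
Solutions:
 h(y) = C1 + Integral(C2*airyai(-3^(2/3)*y/3) + C3*airybi(-3^(2/3)*y/3), y)


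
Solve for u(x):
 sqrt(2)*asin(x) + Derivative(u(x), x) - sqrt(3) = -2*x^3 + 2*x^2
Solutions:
 u(x) = C1 - x^4/2 + 2*x^3/3 + sqrt(3)*x - sqrt(2)*(x*asin(x) + sqrt(1 - x^2))


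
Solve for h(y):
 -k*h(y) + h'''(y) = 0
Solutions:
 h(y) = C1*exp(k^(1/3)*y) + C2*exp(k^(1/3)*y*(-1 + sqrt(3)*I)/2) + C3*exp(-k^(1/3)*y*(1 + sqrt(3)*I)/2)


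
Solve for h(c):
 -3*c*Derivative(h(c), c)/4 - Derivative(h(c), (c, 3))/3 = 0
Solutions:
 h(c) = C1 + Integral(C2*airyai(-2^(1/3)*3^(2/3)*c/2) + C3*airybi(-2^(1/3)*3^(2/3)*c/2), c)


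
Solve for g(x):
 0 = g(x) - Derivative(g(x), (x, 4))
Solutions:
 g(x) = C1*exp(-x) + C2*exp(x) + C3*sin(x) + C4*cos(x)


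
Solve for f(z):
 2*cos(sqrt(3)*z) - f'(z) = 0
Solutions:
 f(z) = C1 + 2*sqrt(3)*sin(sqrt(3)*z)/3


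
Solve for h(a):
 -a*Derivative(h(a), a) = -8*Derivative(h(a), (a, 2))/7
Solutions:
 h(a) = C1 + C2*erfi(sqrt(7)*a/4)


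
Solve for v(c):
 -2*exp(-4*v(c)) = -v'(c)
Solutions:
 v(c) = log(-I*(C1 + 8*c)^(1/4))
 v(c) = log(I*(C1 + 8*c)^(1/4))
 v(c) = log(-(C1 + 8*c)^(1/4))
 v(c) = log(C1 + 8*c)/4


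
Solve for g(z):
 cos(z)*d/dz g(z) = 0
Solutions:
 g(z) = C1


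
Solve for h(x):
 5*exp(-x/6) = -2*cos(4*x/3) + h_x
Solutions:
 h(x) = C1 + 3*sin(4*x/3)/2 - 30*exp(-x/6)


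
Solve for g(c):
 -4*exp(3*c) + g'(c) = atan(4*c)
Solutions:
 g(c) = C1 + c*atan(4*c) + 4*exp(3*c)/3 - log(16*c^2 + 1)/8


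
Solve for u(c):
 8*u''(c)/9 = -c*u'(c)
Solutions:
 u(c) = C1 + C2*erf(3*c/4)


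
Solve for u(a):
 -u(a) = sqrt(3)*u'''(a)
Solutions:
 u(a) = C3*exp(-3^(5/6)*a/3) + (C1*sin(3^(1/3)*a/2) + C2*cos(3^(1/3)*a/2))*exp(3^(5/6)*a/6)


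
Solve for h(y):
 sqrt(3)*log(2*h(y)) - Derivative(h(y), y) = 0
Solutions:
 -sqrt(3)*Integral(1/(log(_y) + log(2)), (_y, h(y)))/3 = C1 - y


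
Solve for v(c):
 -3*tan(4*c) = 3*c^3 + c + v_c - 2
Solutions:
 v(c) = C1 - 3*c^4/4 - c^2/2 + 2*c + 3*log(cos(4*c))/4


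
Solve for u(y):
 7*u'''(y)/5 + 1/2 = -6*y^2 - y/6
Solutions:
 u(y) = C1 + C2*y + C3*y^2 - y^5/14 - 5*y^4/1008 - 5*y^3/84


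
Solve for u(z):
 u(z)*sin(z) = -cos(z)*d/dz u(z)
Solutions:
 u(z) = C1*cos(z)


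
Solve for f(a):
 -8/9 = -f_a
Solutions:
 f(a) = C1 + 8*a/9


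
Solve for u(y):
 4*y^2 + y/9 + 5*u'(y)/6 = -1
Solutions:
 u(y) = C1 - 8*y^3/5 - y^2/15 - 6*y/5


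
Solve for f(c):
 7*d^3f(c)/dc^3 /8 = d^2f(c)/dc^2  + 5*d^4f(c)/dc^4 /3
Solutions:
 f(c) = C1 + C2*c + (C3*sin(sqrt(3399)*c/80) + C4*cos(sqrt(3399)*c/80))*exp(21*c/80)


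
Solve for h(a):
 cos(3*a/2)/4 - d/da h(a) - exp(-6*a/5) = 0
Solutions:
 h(a) = C1 + sin(3*a/2)/6 + 5*exp(-6*a/5)/6


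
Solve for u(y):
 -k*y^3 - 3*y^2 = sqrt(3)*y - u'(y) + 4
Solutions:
 u(y) = C1 + k*y^4/4 + y^3 + sqrt(3)*y^2/2 + 4*y


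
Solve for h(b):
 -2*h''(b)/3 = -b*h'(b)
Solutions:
 h(b) = C1 + C2*erfi(sqrt(3)*b/2)


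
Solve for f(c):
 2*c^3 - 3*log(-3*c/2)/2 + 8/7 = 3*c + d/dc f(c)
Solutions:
 f(c) = C1 + c^4/2 - 3*c^2/2 - 3*c*log(-c)/2 + c*(-2*log(3) + log(2) + log(6)/2 + 37/14)


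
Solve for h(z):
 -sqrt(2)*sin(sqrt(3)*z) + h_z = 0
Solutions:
 h(z) = C1 - sqrt(6)*cos(sqrt(3)*z)/3


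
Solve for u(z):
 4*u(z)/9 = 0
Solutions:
 u(z) = 0


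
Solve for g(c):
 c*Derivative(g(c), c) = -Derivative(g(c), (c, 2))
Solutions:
 g(c) = C1 + C2*erf(sqrt(2)*c/2)


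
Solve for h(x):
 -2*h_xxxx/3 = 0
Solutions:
 h(x) = C1 + C2*x + C3*x^2 + C4*x^3


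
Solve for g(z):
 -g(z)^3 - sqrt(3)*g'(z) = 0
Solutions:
 g(z) = -sqrt(6)*sqrt(-1/(C1 - sqrt(3)*z))/2
 g(z) = sqrt(6)*sqrt(-1/(C1 - sqrt(3)*z))/2


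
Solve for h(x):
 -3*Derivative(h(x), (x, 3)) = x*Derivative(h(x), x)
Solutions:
 h(x) = C1 + Integral(C2*airyai(-3^(2/3)*x/3) + C3*airybi(-3^(2/3)*x/3), x)


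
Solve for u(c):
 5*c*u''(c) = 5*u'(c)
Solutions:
 u(c) = C1 + C2*c^2


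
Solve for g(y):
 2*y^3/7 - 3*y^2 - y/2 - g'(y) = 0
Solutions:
 g(y) = C1 + y^4/14 - y^3 - y^2/4


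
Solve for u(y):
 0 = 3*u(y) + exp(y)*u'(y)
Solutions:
 u(y) = C1*exp(3*exp(-y))


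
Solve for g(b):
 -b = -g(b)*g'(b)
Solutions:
 g(b) = -sqrt(C1 + b^2)
 g(b) = sqrt(C1 + b^2)


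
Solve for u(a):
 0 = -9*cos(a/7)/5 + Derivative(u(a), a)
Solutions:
 u(a) = C1 + 63*sin(a/7)/5


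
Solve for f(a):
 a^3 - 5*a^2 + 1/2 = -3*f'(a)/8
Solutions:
 f(a) = C1 - 2*a^4/3 + 40*a^3/9 - 4*a/3


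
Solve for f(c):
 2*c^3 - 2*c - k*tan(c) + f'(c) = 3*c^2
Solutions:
 f(c) = C1 - c^4/2 + c^3 + c^2 - k*log(cos(c))


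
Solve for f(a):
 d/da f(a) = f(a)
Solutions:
 f(a) = C1*exp(a)


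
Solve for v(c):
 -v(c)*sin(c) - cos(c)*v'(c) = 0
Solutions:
 v(c) = C1*cos(c)


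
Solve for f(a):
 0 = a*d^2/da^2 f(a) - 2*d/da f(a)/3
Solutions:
 f(a) = C1 + C2*a^(5/3)


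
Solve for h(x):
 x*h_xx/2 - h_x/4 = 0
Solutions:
 h(x) = C1 + C2*x^(3/2)


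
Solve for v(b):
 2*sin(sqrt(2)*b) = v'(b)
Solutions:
 v(b) = C1 - sqrt(2)*cos(sqrt(2)*b)


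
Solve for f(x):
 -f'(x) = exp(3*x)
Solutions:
 f(x) = C1 - exp(3*x)/3


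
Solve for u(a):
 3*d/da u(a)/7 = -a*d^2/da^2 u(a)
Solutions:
 u(a) = C1 + C2*a^(4/7)


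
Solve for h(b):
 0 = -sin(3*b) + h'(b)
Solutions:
 h(b) = C1 - cos(3*b)/3


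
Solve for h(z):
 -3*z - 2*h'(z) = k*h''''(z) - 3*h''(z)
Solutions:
 h(z) = C1 + C2*exp(-z*((sqrt((1 - 1/k)/k^2) + 1/k)^(1/3) + 1/(k*(sqrt((1 - 1/k)/k^2) + 1/k)^(1/3)))) + C3*exp(z*((sqrt((1 - 1/k)/k^2) + 1/k)^(1/3)/2 - sqrt(3)*I*(sqrt((1 - 1/k)/k^2) + 1/k)^(1/3)/2 - 2/(k*(-1 + sqrt(3)*I)*(sqrt((1 - 1/k)/k^2) + 1/k)^(1/3)))) + C4*exp(z*((sqrt((1 - 1/k)/k^2) + 1/k)^(1/3)/2 + sqrt(3)*I*(sqrt((1 - 1/k)/k^2) + 1/k)^(1/3)/2 + 2/(k*(1 + sqrt(3)*I)*(sqrt((1 - 1/k)/k^2) + 1/k)^(1/3)))) - 3*z^2/4 - 9*z/4


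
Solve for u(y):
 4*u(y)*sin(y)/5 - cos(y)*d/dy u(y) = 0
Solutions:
 u(y) = C1/cos(y)^(4/5)


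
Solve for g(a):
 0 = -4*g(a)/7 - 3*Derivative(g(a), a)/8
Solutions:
 g(a) = C1*exp(-32*a/21)


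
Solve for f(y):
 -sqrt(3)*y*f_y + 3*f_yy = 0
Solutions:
 f(y) = C1 + C2*erfi(sqrt(2)*3^(3/4)*y/6)


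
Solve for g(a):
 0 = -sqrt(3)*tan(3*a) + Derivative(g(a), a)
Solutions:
 g(a) = C1 - sqrt(3)*log(cos(3*a))/3


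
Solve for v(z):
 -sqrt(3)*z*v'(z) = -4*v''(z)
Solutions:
 v(z) = C1 + C2*erfi(sqrt(2)*3^(1/4)*z/4)


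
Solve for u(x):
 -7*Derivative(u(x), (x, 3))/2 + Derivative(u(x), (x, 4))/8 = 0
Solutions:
 u(x) = C1 + C2*x + C3*x^2 + C4*exp(28*x)


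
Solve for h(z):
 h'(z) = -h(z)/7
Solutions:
 h(z) = C1*exp(-z/7)


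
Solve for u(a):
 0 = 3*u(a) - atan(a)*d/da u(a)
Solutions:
 u(a) = C1*exp(3*Integral(1/atan(a), a))


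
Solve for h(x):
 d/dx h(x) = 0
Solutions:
 h(x) = C1


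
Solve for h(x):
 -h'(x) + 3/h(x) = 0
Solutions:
 h(x) = -sqrt(C1 + 6*x)
 h(x) = sqrt(C1 + 6*x)


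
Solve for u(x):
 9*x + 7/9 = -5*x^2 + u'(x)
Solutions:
 u(x) = C1 + 5*x^3/3 + 9*x^2/2 + 7*x/9


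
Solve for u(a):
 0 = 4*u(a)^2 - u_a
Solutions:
 u(a) = -1/(C1 + 4*a)


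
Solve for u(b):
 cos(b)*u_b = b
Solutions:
 u(b) = C1 + Integral(b/cos(b), b)


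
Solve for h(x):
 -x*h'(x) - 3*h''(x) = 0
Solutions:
 h(x) = C1 + C2*erf(sqrt(6)*x/6)


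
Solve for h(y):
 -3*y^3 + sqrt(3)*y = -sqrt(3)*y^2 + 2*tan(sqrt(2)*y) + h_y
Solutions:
 h(y) = C1 - 3*y^4/4 + sqrt(3)*y^3/3 + sqrt(3)*y^2/2 + sqrt(2)*log(cos(sqrt(2)*y))


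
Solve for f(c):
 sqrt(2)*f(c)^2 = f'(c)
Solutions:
 f(c) = -1/(C1 + sqrt(2)*c)


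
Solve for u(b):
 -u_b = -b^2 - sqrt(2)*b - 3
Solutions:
 u(b) = C1 + b^3/3 + sqrt(2)*b^2/2 + 3*b


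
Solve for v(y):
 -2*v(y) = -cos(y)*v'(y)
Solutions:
 v(y) = C1*(sin(y) + 1)/(sin(y) - 1)


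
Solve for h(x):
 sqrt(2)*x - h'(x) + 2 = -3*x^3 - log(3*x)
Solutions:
 h(x) = C1 + 3*x^4/4 + sqrt(2)*x^2/2 + x*log(x) + x + x*log(3)


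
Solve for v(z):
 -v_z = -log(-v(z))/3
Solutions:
 -li(-v(z)) = C1 + z/3


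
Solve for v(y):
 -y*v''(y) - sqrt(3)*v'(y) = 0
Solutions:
 v(y) = C1 + C2*y^(1 - sqrt(3))


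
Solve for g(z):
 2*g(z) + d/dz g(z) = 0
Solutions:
 g(z) = C1*exp(-2*z)


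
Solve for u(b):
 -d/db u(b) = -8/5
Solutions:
 u(b) = C1 + 8*b/5


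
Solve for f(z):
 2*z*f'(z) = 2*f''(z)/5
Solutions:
 f(z) = C1 + C2*erfi(sqrt(10)*z/2)


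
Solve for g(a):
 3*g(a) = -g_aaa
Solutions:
 g(a) = C3*exp(-3^(1/3)*a) + (C1*sin(3^(5/6)*a/2) + C2*cos(3^(5/6)*a/2))*exp(3^(1/3)*a/2)


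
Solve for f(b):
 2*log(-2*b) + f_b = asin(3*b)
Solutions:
 f(b) = C1 - 2*b*log(-b) + b*asin(3*b) - 2*b*log(2) + 2*b + sqrt(1 - 9*b^2)/3


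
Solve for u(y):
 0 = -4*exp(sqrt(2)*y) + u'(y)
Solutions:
 u(y) = C1 + 2*sqrt(2)*exp(sqrt(2)*y)


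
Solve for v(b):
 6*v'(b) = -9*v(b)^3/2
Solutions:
 v(b) = -sqrt(2)*sqrt(-1/(C1 - 3*b))
 v(b) = sqrt(2)*sqrt(-1/(C1 - 3*b))


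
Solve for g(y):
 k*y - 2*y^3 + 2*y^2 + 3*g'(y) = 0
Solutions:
 g(y) = C1 - k*y^2/6 + y^4/6 - 2*y^3/9


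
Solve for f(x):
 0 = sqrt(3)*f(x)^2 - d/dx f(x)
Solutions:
 f(x) = -1/(C1 + sqrt(3)*x)


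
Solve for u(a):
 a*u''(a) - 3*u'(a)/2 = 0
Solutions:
 u(a) = C1 + C2*a^(5/2)


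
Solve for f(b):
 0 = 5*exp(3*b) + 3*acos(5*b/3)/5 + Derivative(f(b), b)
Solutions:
 f(b) = C1 - 3*b*acos(5*b/3)/5 + 3*sqrt(9 - 25*b^2)/25 - 5*exp(3*b)/3


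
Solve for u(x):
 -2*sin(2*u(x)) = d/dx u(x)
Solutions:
 u(x) = pi - acos((-C1 - exp(8*x))/(C1 - exp(8*x)))/2
 u(x) = acos((-C1 - exp(8*x))/(C1 - exp(8*x)))/2


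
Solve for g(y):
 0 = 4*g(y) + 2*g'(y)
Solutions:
 g(y) = C1*exp(-2*y)


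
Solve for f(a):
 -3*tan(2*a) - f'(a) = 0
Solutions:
 f(a) = C1 + 3*log(cos(2*a))/2


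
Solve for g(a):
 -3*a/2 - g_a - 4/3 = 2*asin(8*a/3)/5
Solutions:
 g(a) = C1 - 3*a^2/4 - 2*a*asin(8*a/3)/5 - 4*a/3 - sqrt(9 - 64*a^2)/20


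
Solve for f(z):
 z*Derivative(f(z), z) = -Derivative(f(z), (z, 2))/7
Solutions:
 f(z) = C1 + C2*erf(sqrt(14)*z/2)


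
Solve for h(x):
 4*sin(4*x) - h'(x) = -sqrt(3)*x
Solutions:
 h(x) = C1 + sqrt(3)*x^2/2 - cos(4*x)


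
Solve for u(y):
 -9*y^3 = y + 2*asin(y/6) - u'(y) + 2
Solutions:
 u(y) = C1 + 9*y^4/4 + y^2/2 + 2*y*asin(y/6) + 2*y + 2*sqrt(36 - y^2)


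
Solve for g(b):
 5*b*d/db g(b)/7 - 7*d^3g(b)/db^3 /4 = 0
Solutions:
 g(b) = C1 + Integral(C2*airyai(140^(1/3)*b/7) + C3*airybi(140^(1/3)*b/7), b)


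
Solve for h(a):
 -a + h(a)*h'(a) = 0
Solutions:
 h(a) = -sqrt(C1 + a^2)
 h(a) = sqrt(C1 + a^2)


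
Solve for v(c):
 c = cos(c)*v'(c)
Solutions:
 v(c) = C1 + Integral(c/cos(c), c)


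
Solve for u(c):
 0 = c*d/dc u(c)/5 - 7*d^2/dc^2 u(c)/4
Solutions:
 u(c) = C1 + C2*erfi(sqrt(70)*c/35)


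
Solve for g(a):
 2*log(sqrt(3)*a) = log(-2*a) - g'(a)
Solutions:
 g(a) = C1 - a*log(a) + a*(-log(3) + log(2) + 1 + I*pi)


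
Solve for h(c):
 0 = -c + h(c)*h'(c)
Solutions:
 h(c) = -sqrt(C1 + c^2)
 h(c) = sqrt(C1 + c^2)


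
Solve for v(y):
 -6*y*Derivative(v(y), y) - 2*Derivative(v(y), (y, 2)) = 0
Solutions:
 v(y) = C1 + C2*erf(sqrt(6)*y/2)


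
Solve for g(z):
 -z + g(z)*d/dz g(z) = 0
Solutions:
 g(z) = -sqrt(C1 + z^2)
 g(z) = sqrt(C1 + z^2)


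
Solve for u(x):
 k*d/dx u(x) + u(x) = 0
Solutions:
 u(x) = C1*exp(-x/k)


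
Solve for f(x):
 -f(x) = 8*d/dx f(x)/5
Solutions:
 f(x) = C1*exp(-5*x/8)


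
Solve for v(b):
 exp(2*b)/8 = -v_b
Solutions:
 v(b) = C1 - exp(2*b)/16


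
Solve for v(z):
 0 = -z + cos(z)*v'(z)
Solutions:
 v(z) = C1 + Integral(z/cos(z), z)


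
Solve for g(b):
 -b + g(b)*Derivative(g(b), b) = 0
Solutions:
 g(b) = -sqrt(C1 + b^2)
 g(b) = sqrt(C1 + b^2)


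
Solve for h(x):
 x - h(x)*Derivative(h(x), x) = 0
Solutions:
 h(x) = -sqrt(C1 + x^2)
 h(x) = sqrt(C1 + x^2)


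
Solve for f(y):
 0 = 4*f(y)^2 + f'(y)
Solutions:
 f(y) = 1/(C1 + 4*y)


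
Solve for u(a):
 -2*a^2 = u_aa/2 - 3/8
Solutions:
 u(a) = C1 + C2*a - a^4/3 + 3*a^2/8


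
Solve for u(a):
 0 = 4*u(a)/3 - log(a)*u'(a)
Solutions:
 u(a) = C1*exp(4*li(a)/3)


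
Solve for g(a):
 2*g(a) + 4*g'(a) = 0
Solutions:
 g(a) = C1*exp(-a/2)


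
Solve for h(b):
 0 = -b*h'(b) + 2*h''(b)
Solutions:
 h(b) = C1 + C2*erfi(b/2)


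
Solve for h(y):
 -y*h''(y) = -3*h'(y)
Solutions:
 h(y) = C1 + C2*y^4


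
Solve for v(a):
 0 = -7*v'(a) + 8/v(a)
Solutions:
 v(a) = -sqrt(C1 + 112*a)/7
 v(a) = sqrt(C1 + 112*a)/7


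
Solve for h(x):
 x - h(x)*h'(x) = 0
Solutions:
 h(x) = -sqrt(C1 + x^2)
 h(x) = sqrt(C1 + x^2)


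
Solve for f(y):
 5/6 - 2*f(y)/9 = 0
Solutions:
 f(y) = 15/4


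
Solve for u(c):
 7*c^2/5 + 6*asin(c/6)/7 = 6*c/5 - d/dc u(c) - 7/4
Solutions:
 u(c) = C1 - 7*c^3/15 + 3*c^2/5 - 6*c*asin(c/6)/7 - 7*c/4 - 6*sqrt(36 - c^2)/7


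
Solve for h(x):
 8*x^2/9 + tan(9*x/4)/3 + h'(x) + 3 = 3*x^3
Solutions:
 h(x) = C1 + 3*x^4/4 - 8*x^3/27 - 3*x + 4*log(cos(9*x/4))/27


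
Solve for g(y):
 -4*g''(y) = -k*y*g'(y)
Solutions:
 g(y) = Piecewise((-sqrt(2)*sqrt(pi)*C1*erf(sqrt(2)*y*sqrt(-k)/4)/sqrt(-k) - C2, (k > 0) | (k < 0)), (-C1*y - C2, True))


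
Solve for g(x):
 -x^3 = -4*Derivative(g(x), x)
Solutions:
 g(x) = C1 + x^4/16


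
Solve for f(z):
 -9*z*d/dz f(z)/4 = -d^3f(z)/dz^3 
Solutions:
 f(z) = C1 + Integral(C2*airyai(2^(1/3)*3^(2/3)*z/2) + C3*airybi(2^(1/3)*3^(2/3)*z/2), z)


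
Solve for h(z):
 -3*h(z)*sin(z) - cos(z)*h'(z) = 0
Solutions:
 h(z) = C1*cos(z)^3


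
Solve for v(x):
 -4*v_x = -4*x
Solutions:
 v(x) = C1 + x^2/2


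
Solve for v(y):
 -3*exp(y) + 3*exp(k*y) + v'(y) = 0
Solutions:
 v(y) = C1 + 3*exp(y) - 3*exp(k*y)/k


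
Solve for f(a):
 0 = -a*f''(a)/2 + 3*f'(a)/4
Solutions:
 f(a) = C1 + C2*a^(5/2)


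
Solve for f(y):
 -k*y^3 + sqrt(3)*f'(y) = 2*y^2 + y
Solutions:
 f(y) = C1 + sqrt(3)*k*y^4/12 + 2*sqrt(3)*y^3/9 + sqrt(3)*y^2/6


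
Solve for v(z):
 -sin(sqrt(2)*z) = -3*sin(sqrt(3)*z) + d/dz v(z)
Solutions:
 v(z) = C1 + sqrt(2)*cos(sqrt(2)*z)/2 - sqrt(3)*cos(sqrt(3)*z)


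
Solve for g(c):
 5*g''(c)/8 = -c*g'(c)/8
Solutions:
 g(c) = C1 + C2*erf(sqrt(10)*c/10)


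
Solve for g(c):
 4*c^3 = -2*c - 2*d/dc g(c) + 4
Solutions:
 g(c) = C1 - c^4/2 - c^2/2 + 2*c


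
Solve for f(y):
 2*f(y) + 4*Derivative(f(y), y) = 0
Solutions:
 f(y) = C1*exp(-y/2)


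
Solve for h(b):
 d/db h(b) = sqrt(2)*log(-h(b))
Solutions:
 -li(-h(b)) = C1 + sqrt(2)*b


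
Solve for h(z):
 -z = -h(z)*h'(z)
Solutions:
 h(z) = -sqrt(C1 + z^2)
 h(z) = sqrt(C1 + z^2)


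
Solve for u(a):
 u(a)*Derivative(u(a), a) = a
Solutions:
 u(a) = -sqrt(C1 + a^2)
 u(a) = sqrt(C1 + a^2)


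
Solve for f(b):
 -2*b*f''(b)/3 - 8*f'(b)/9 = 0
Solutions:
 f(b) = C1 + C2/b^(1/3)


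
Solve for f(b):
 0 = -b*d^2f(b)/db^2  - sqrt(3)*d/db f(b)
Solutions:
 f(b) = C1 + C2*b^(1 - sqrt(3))


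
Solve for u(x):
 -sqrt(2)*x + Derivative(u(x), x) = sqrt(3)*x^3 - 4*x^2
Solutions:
 u(x) = C1 + sqrt(3)*x^4/4 - 4*x^3/3 + sqrt(2)*x^2/2


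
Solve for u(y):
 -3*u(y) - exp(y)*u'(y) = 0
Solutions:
 u(y) = C1*exp(3*exp(-y))


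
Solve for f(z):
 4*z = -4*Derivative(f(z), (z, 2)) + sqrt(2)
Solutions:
 f(z) = C1 + C2*z - z^3/6 + sqrt(2)*z^2/8


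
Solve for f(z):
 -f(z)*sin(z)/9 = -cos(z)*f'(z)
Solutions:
 f(z) = C1/cos(z)^(1/9)


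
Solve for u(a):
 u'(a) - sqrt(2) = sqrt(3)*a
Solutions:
 u(a) = C1 + sqrt(3)*a^2/2 + sqrt(2)*a


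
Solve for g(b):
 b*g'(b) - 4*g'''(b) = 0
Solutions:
 g(b) = C1 + Integral(C2*airyai(2^(1/3)*b/2) + C3*airybi(2^(1/3)*b/2), b)


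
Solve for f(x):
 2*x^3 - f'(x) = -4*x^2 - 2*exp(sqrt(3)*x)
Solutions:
 f(x) = C1 + x^4/2 + 4*x^3/3 + 2*sqrt(3)*exp(sqrt(3)*x)/3


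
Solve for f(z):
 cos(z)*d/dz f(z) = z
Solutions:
 f(z) = C1 + Integral(z/cos(z), z)


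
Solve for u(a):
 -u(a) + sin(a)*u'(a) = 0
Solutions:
 u(a) = C1*sqrt(cos(a) - 1)/sqrt(cos(a) + 1)


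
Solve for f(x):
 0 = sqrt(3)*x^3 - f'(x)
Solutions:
 f(x) = C1 + sqrt(3)*x^4/4


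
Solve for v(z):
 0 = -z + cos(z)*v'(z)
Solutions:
 v(z) = C1 + Integral(z/cos(z), z)


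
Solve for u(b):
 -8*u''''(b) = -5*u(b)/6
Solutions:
 u(b) = C1*exp(-3^(3/4)*5^(1/4)*b/6) + C2*exp(3^(3/4)*5^(1/4)*b/6) + C3*sin(3^(3/4)*5^(1/4)*b/6) + C4*cos(3^(3/4)*5^(1/4)*b/6)


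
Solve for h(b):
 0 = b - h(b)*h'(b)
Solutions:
 h(b) = -sqrt(C1 + b^2)
 h(b) = sqrt(C1 + b^2)


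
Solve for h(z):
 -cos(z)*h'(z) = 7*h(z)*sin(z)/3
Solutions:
 h(z) = C1*cos(z)^(7/3)


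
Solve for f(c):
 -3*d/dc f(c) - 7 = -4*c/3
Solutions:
 f(c) = C1 + 2*c^2/9 - 7*c/3


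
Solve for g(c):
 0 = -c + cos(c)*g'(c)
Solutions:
 g(c) = C1 + Integral(c/cos(c), c)


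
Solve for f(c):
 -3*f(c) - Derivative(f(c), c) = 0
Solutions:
 f(c) = C1*exp(-3*c)


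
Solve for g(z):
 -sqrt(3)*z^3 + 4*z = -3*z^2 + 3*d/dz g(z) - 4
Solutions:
 g(z) = C1 - sqrt(3)*z^4/12 + z^3/3 + 2*z^2/3 + 4*z/3


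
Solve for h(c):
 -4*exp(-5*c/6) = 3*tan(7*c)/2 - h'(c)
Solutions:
 h(c) = C1 + 3*log(tan(7*c)^2 + 1)/28 - 24*exp(-5*c/6)/5


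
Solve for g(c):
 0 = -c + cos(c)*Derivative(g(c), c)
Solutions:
 g(c) = C1 + Integral(c/cos(c), c)


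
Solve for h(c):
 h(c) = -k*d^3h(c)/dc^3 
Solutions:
 h(c) = C1*exp(c*(-1/k)^(1/3)) + C2*exp(c*(-1/k)^(1/3)*(-1 + sqrt(3)*I)/2) + C3*exp(-c*(-1/k)^(1/3)*(1 + sqrt(3)*I)/2)


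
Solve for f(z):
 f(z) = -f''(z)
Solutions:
 f(z) = C1*sin(z) + C2*cos(z)


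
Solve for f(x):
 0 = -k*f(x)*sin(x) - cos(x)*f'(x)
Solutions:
 f(x) = C1*exp(k*log(cos(x)))


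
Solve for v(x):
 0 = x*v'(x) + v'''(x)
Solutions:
 v(x) = C1 + Integral(C2*airyai(-x) + C3*airybi(-x), x)


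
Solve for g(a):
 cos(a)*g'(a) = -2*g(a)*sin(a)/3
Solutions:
 g(a) = C1*cos(a)^(2/3)


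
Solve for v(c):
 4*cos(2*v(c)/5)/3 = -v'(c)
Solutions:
 4*c/3 - 5*log(sin(2*v(c)/5) - 1)/4 + 5*log(sin(2*v(c)/5) + 1)/4 = C1


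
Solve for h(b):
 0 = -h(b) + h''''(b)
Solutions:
 h(b) = C1*exp(-b) + C2*exp(b) + C3*sin(b) + C4*cos(b)


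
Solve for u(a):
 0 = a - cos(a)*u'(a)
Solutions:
 u(a) = C1 + Integral(a/cos(a), a)


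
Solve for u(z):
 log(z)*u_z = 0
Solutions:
 u(z) = C1


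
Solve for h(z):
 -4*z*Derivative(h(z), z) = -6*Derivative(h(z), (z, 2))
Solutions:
 h(z) = C1 + C2*erfi(sqrt(3)*z/3)


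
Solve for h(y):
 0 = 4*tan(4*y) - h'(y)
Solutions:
 h(y) = C1 - log(cos(4*y))


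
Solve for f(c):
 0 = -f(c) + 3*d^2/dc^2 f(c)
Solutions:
 f(c) = C1*exp(-sqrt(3)*c/3) + C2*exp(sqrt(3)*c/3)


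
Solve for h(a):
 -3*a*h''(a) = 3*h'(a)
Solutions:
 h(a) = C1 + C2*log(a)


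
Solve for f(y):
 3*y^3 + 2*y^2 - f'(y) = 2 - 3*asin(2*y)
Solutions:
 f(y) = C1 + 3*y^4/4 + 2*y^3/3 + 3*y*asin(2*y) - 2*y + 3*sqrt(1 - 4*y^2)/2


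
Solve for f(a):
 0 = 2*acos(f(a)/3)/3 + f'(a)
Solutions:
 Integral(1/acos(_y/3), (_y, f(a))) = C1 - 2*a/3


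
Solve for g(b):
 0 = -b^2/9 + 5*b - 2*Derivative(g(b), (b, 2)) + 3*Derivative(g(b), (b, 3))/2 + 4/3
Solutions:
 g(b) = C1 + C2*b + C3*exp(4*b/3) - b^4/216 + 29*b^3/72 + 119*b^2/96


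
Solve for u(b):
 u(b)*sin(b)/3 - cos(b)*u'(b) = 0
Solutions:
 u(b) = C1/cos(b)^(1/3)


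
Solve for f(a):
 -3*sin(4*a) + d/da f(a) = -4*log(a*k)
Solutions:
 f(a) = C1 - 4*a*log(a*k) + 4*a - 3*cos(4*a)/4


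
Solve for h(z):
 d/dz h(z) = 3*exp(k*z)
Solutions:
 h(z) = C1 + 3*exp(k*z)/k


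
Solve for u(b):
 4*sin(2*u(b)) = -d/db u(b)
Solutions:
 u(b) = pi - acos((-C1 - exp(16*b))/(C1 - exp(16*b)))/2
 u(b) = acos((-C1 - exp(16*b))/(C1 - exp(16*b)))/2


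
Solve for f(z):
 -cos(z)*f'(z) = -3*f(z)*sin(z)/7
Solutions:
 f(z) = C1/cos(z)^(3/7)


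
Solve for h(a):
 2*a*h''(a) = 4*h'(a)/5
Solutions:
 h(a) = C1 + C2*a^(7/5)


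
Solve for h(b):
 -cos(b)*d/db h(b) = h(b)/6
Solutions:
 h(b) = C1*(sin(b) - 1)^(1/12)/(sin(b) + 1)^(1/12)


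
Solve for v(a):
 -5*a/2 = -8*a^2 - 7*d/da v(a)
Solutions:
 v(a) = C1 - 8*a^3/21 + 5*a^2/28


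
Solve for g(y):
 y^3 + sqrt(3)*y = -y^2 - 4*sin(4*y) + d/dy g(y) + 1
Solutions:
 g(y) = C1 + y^4/4 + y^3/3 + sqrt(3)*y^2/2 - y - cos(4*y)


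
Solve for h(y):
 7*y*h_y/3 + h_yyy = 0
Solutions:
 h(y) = C1 + Integral(C2*airyai(-3^(2/3)*7^(1/3)*y/3) + C3*airybi(-3^(2/3)*7^(1/3)*y/3), y)


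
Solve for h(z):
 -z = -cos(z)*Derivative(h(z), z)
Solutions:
 h(z) = C1 + Integral(z/cos(z), z)


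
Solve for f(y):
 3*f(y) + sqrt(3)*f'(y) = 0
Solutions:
 f(y) = C1*exp(-sqrt(3)*y)


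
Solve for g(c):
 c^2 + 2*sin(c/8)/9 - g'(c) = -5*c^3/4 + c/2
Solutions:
 g(c) = C1 + 5*c^4/16 + c^3/3 - c^2/4 - 16*cos(c/8)/9


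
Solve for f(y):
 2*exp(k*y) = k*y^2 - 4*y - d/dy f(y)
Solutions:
 f(y) = C1 + k*y^3/3 - 2*y^2 - 2*exp(k*y)/k


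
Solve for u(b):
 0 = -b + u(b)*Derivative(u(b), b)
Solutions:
 u(b) = -sqrt(C1 + b^2)
 u(b) = sqrt(C1 + b^2)


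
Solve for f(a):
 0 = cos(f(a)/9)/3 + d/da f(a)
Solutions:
 a/3 - 9*log(sin(f(a)/9) - 1)/2 + 9*log(sin(f(a)/9) + 1)/2 = C1


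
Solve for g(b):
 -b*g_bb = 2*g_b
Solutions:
 g(b) = C1 + C2/b


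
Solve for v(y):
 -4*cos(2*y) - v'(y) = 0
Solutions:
 v(y) = C1 - 2*sin(2*y)


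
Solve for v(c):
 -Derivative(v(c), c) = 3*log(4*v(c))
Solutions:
 Integral(1/(log(_y) + 2*log(2)), (_y, v(c)))/3 = C1 - c


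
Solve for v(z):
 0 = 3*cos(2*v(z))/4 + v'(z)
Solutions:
 v(z) = -asin((C1 + exp(3*z))/(C1 - exp(3*z)))/2 + pi/2
 v(z) = asin((C1 + exp(3*z))/(C1 - exp(3*z)))/2


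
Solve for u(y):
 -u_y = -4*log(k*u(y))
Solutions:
 li(k*u(y))/k = C1 + 4*y


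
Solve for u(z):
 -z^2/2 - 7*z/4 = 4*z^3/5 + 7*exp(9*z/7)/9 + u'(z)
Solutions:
 u(z) = C1 - z^4/5 - z^3/6 - 7*z^2/8 - 49*exp(9*z/7)/81


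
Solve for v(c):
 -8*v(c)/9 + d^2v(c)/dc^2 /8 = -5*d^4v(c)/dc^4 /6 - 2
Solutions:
 v(c) = C1*exp(-sqrt(30)*c*sqrt(-9 + sqrt(15441))/60) + C2*exp(sqrt(30)*c*sqrt(-9 + sqrt(15441))/60) + C3*sin(sqrt(30)*c*sqrt(9 + sqrt(15441))/60) + C4*cos(sqrt(30)*c*sqrt(9 + sqrt(15441))/60) + 9/4


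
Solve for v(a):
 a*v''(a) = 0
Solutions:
 v(a) = C1 + C2*a


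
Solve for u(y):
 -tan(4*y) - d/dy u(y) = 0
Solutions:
 u(y) = C1 + log(cos(4*y))/4


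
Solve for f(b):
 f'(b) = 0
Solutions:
 f(b) = C1


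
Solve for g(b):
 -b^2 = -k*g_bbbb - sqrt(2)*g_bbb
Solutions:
 g(b) = C1 + C2*b + C3*b^2 + C4*exp(-sqrt(2)*b/k) + sqrt(2)*b^5/120 - b^4*k/24 + sqrt(2)*b^3*k^2/12


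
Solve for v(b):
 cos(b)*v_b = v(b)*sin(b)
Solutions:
 v(b) = C1/cos(b)


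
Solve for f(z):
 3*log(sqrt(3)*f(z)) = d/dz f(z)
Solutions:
 -2*Integral(1/(2*log(_y) + log(3)), (_y, f(z)))/3 = C1 - z


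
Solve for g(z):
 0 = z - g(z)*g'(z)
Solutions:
 g(z) = -sqrt(C1 + z^2)
 g(z) = sqrt(C1 + z^2)


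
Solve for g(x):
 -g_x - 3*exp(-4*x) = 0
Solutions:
 g(x) = C1 + 3*exp(-4*x)/4


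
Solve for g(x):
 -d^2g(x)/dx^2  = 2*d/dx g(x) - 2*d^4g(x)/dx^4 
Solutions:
 g(x) = C1 + C2*exp(-6^(1/3)*x*(6^(1/3)/(sqrt(318) + 18)^(1/3) + (sqrt(318) + 18)^(1/3))/12)*sin(2^(1/3)*3^(1/6)*x*(-3^(2/3)*(sqrt(318) + 18)^(1/3) + 3*2^(1/3)/(sqrt(318) + 18)^(1/3))/12) + C3*exp(-6^(1/3)*x*(6^(1/3)/(sqrt(318) + 18)^(1/3) + (sqrt(318) + 18)^(1/3))/12)*cos(2^(1/3)*3^(1/6)*x*(-3^(2/3)*(sqrt(318) + 18)^(1/3) + 3*2^(1/3)/(sqrt(318) + 18)^(1/3))/12) + C4*exp(6^(1/3)*x*(6^(1/3)/(sqrt(318) + 18)^(1/3) + (sqrt(318) + 18)^(1/3))/6)


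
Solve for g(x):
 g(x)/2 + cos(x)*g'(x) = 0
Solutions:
 g(x) = C1*(sin(x) - 1)^(1/4)/(sin(x) + 1)^(1/4)


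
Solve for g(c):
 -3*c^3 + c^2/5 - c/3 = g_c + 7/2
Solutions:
 g(c) = C1 - 3*c^4/4 + c^3/15 - c^2/6 - 7*c/2


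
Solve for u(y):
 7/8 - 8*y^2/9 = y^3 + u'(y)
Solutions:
 u(y) = C1 - y^4/4 - 8*y^3/27 + 7*y/8


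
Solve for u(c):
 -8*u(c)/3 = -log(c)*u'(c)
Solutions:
 u(c) = C1*exp(8*li(c)/3)


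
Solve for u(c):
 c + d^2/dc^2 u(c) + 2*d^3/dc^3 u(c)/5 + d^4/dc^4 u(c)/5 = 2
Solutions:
 u(c) = C1 + C2*c - c^3/6 + 6*c^2/5 + (C3*sin(2*c) + C4*cos(2*c))*exp(-c)


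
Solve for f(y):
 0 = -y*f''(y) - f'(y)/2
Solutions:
 f(y) = C1 + C2*sqrt(y)


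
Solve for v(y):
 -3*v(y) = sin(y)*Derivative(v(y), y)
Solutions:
 v(y) = C1*(cos(y) + 1)^(3/2)/(cos(y) - 1)^(3/2)


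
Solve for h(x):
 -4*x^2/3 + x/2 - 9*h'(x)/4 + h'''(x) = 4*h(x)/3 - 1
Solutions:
 h(x) = C1*exp(-3^(1/3)*x*(9/(sqrt(13) + 16)^(1/3) + 3^(1/3)*(sqrt(13) + 16)^(1/3))/12)*sin(3^(1/6)*x*(-(sqrt(13) + 16)^(1/3) + 3*3^(2/3)/(sqrt(13) + 16)^(1/3))/4) + C2*exp(-3^(1/3)*x*(9/(sqrt(13) + 16)^(1/3) + 3^(1/3)*(sqrt(13) + 16)^(1/3))/12)*cos(3^(1/6)*x*(-(sqrt(13) + 16)^(1/3) + 3*3^(2/3)/(sqrt(13) + 16)^(1/3))/4) + C3*exp(3^(1/3)*x*(9/(sqrt(13) + 16)^(1/3) + 3^(1/3)*(sqrt(13) + 16)^(1/3))/6) - x^2 + 15*x/4 - 357/64


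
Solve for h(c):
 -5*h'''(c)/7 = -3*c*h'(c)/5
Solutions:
 h(c) = C1 + Integral(C2*airyai(105^(1/3)*c/5) + C3*airybi(105^(1/3)*c/5), c)


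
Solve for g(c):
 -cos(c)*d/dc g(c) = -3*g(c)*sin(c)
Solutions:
 g(c) = C1/cos(c)^3


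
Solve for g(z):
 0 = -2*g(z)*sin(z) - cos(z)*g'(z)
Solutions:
 g(z) = C1*cos(z)^2


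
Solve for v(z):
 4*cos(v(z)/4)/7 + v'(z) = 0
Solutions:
 4*z/7 - 2*log(sin(v(z)/4) - 1) + 2*log(sin(v(z)/4) + 1) = C1


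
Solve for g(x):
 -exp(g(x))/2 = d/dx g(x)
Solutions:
 g(x) = log(1/(C1 + x)) + log(2)


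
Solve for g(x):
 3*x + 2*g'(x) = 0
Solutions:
 g(x) = C1 - 3*x^2/4


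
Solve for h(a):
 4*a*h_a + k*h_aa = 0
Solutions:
 h(a) = C1 + C2*sqrt(k)*erf(sqrt(2)*a*sqrt(1/k))


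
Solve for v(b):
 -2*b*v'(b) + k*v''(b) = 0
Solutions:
 v(b) = C1 + C2*erf(b*sqrt(-1/k))/sqrt(-1/k)


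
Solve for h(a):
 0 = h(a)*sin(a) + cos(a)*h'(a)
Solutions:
 h(a) = C1*cos(a)


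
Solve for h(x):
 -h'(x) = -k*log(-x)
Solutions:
 h(x) = C1 + k*x*log(-x) - k*x


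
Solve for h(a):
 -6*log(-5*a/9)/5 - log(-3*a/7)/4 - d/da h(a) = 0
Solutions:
 h(a) = C1 - 29*a*log(-a)/20 + a*(-24*log(5) + 5*log(7) + 29 + 43*log(3))/20


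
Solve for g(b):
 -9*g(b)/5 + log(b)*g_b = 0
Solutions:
 g(b) = C1*exp(9*li(b)/5)


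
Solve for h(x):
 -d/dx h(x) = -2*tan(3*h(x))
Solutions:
 h(x) = -asin(C1*exp(6*x))/3 + pi/3
 h(x) = asin(C1*exp(6*x))/3


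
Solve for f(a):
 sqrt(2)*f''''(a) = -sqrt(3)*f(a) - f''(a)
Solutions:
 f(a) = (C1*sin(2^(7/8)*3^(1/8)*a*cos(atan(sqrt(-1 + 4*sqrt(6)))/2)/2) + C2*cos(2^(7/8)*3^(1/8)*a*cos(atan(sqrt(-1 + 4*sqrt(6)))/2)/2))*exp(-2^(7/8)*3^(1/8)*a*sin(atan(sqrt(-1 + 4*sqrt(6)))/2)/2) + (C3*sin(2^(7/8)*3^(1/8)*a*cos(atan(sqrt(-1 + 4*sqrt(6)))/2)/2) + C4*cos(2^(7/8)*3^(1/8)*a*cos(atan(sqrt(-1 + 4*sqrt(6)))/2)/2))*exp(2^(7/8)*3^(1/8)*a*sin(atan(sqrt(-1 + 4*sqrt(6)))/2)/2)


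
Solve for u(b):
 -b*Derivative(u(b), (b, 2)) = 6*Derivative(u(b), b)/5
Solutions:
 u(b) = C1 + C2/b^(1/5)


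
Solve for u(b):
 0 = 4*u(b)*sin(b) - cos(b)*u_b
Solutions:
 u(b) = C1/cos(b)^4


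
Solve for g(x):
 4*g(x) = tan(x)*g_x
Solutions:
 g(x) = C1*sin(x)^4


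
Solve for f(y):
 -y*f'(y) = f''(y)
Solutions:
 f(y) = C1 + C2*erf(sqrt(2)*y/2)


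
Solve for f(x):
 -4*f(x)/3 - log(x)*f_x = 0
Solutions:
 f(x) = C1*exp(-4*li(x)/3)


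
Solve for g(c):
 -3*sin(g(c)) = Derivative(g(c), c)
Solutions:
 g(c) = -acos((-C1 - exp(6*c))/(C1 - exp(6*c))) + 2*pi
 g(c) = acos((-C1 - exp(6*c))/(C1 - exp(6*c)))


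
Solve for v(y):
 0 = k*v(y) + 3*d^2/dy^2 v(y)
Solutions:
 v(y) = C1*exp(-sqrt(3)*y*sqrt(-k)/3) + C2*exp(sqrt(3)*y*sqrt(-k)/3)


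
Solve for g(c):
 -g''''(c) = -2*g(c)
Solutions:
 g(c) = C1*exp(-2^(1/4)*c) + C2*exp(2^(1/4)*c) + C3*sin(2^(1/4)*c) + C4*cos(2^(1/4)*c)


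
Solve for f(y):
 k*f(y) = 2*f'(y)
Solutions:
 f(y) = C1*exp(k*y/2)


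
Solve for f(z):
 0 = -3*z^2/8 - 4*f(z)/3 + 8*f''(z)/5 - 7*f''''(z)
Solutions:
 f(z) = -9*z^2/32 + (C1*sin(sqrt(2)*21^(3/4)*z*sin(atan(sqrt(489)/6)/2)/21) + C2*cos(sqrt(2)*21^(3/4)*z*sin(atan(sqrt(489)/6)/2)/21))*exp(-sqrt(2)*21^(3/4)*z*cos(atan(sqrt(489)/6)/2)/21) + (C3*sin(sqrt(2)*21^(3/4)*z*sin(atan(sqrt(489)/6)/2)/21) + C4*cos(sqrt(2)*21^(3/4)*z*sin(atan(sqrt(489)/6)/2)/21))*exp(sqrt(2)*21^(3/4)*z*cos(atan(sqrt(489)/6)/2)/21) - 27/40


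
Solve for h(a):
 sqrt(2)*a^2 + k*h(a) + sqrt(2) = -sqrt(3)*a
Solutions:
 h(a) = (-sqrt(2)*a^2 - sqrt(3)*a - sqrt(2))/k


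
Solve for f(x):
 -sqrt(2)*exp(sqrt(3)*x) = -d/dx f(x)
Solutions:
 f(x) = C1 + sqrt(6)*exp(sqrt(3)*x)/3


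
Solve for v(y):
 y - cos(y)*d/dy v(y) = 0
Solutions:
 v(y) = C1 + Integral(y/cos(y), y)


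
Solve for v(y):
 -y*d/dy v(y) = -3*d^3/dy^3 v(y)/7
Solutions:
 v(y) = C1 + Integral(C2*airyai(3^(2/3)*7^(1/3)*y/3) + C3*airybi(3^(2/3)*7^(1/3)*y/3), y)


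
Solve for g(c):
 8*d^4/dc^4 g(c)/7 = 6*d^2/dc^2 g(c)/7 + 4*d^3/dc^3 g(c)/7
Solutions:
 g(c) = C1 + C2*c + C3*exp(c*(1 - sqrt(13))/4) + C4*exp(c*(1 + sqrt(13))/4)


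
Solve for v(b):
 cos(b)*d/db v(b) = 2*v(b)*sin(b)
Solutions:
 v(b) = C1/cos(b)^2


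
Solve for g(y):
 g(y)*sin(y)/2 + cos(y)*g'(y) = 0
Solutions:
 g(y) = C1*sqrt(cos(y))


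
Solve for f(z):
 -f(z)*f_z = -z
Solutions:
 f(z) = -sqrt(C1 + z^2)
 f(z) = sqrt(C1 + z^2)


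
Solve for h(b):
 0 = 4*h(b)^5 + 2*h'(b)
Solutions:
 h(b) = -I*(1/(C1 + 8*b))^(1/4)
 h(b) = I*(1/(C1 + 8*b))^(1/4)
 h(b) = -(1/(C1 + 8*b))^(1/4)
 h(b) = (1/(C1 + 8*b))^(1/4)


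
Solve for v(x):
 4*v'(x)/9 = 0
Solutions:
 v(x) = C1


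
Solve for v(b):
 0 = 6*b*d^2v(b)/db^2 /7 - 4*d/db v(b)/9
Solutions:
 v(b) = C1 + C2*b^(41/27)


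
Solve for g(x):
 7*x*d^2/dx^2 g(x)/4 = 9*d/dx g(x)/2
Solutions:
 g(x) = C1 + C2*x^(25/7)


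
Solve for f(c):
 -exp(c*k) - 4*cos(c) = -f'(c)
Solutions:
 f(c) = C1 + 4*sin(c) + exp(c*k)/k


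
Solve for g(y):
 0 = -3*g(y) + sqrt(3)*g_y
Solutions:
 g(y) = C1*exp(sqrt(3)*y)


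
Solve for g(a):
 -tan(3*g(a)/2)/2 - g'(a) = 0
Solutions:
 g(a) = -2*asin(C1*exp(-3*a/4))/3 + 2*pi/3
 g(a) = 2*asin(C1*exp(-3*a/4))/3


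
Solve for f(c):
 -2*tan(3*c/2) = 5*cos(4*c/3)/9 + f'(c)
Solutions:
 f(c) = C1 + 4*log(cos(3*c/2))/3 - 5*sin(4*c/3)/12


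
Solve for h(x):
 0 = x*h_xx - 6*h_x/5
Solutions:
 h(x) = C1 + C2*x^(11/5)


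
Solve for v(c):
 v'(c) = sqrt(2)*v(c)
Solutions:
 v(c) = C1*exp(sqrt(2)*c)


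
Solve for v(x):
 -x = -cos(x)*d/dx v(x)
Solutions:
 v(x) = C1 + Integral(x/cos(x), x)


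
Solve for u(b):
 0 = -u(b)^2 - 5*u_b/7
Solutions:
 u(b) = 5/(C1 + 7*b)


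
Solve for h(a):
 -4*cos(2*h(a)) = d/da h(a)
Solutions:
 h(a) = -asin((C1 + exp(16*a))/(C1 - exp(16*a)))/2 + pi/2
 h(a) = asin((C1 + exp(16*a))/(C1 - exp(16*a)))/2


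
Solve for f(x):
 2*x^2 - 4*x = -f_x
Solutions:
 f(x) = C1 - 2*x^3/3 + 2*x^2


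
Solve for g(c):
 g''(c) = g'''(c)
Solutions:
 g(c) = C1 + C2*c + C3*exp(c)


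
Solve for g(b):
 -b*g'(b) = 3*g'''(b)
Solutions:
 g(b) = C1 + Integral(C2*airyai(-3^(2/3)*b/3) + C3*airybi(-3^(2/3)*b/3), b)


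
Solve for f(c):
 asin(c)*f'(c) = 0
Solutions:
 f(c) = C1


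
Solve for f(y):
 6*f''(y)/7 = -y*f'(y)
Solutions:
 f(y) = C1 + C2*erf(sqrt(21)*y/6)


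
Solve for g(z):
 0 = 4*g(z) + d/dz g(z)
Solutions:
 g(z) = C1*exp(-4*z)


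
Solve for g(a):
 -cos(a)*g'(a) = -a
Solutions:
 g(a) = C1 + Integral(a/cos(a), a)


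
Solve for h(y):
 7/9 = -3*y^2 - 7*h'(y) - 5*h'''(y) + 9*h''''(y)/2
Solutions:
 h(y) = C1 + C2*exp(y*(-(27*sqrt(363489) + 16309)^(1/3) - 100/(27*sqrt(363489) + 16309)^(1/3) + 20)/54)*sin(sqrt(3)*y*(-(27*sqrt(363489) + 16309)^(1/3) + 100/(27*sqrt(363489) + 16309)^(1/3))/54) + C3*exp(y*(-(27*sqrt(363489) + 16309)^(1/3) - 100/(27*sqrt(363489) + 16309)^(1/3) + 20)/54)*cos(sqrt(3)*y*(-(27*sqrt(363489) + 16309)^(1/3) + 100/(27*sqrt(363489) + 16309)^(1/3))/54) + C4*exp(y*(100/(27*sqrt(363489) + 16309)^(1/3) + 10 + (27*sqrt(363489) + 16309)^(1/3))/27) - y^3/7 + 221*y/441


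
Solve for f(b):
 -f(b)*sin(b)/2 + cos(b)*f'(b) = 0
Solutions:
 f(b) = C1/sqrt(cos(b))


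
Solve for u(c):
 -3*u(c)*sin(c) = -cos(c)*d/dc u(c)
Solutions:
 u(c) = C1/cos(c)^3


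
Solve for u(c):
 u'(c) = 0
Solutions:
 u(c) = C1


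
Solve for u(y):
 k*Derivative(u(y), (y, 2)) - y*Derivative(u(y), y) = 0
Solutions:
 u(y) = C1 + C2*erf(sqrt(2)*y*sqrt(-1/k)/2)/sqrt(-1/k)


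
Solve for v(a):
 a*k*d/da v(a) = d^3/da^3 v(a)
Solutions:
 v(a) = C1 + Integral(C2*airyai(a*k^(1/3)) + C3*airybi(a*k^(1/3)), a)


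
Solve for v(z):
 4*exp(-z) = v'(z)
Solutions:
 v(z) = C1 - 4*exp(-z)


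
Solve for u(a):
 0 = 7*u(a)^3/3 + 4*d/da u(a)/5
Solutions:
 u(a) = -sqrt(6)*sqrt(-1/(C1 - 35*a))
 u(a) = sqrt(6)*sqrt(-1/(C1 - 35*a))


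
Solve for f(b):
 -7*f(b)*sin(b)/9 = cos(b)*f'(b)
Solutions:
 f(b) = C1*cos(b)^(7/9)


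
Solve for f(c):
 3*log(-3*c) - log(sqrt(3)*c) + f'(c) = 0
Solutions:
 f(c) = C1 - 2*c*log(c) + c*(-5*log(3)/2 + 2 - 3*I*pi)


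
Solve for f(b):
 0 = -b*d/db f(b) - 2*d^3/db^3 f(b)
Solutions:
 f(b) = C1 + Integral(C2*airyai(-2^(2/3)*b/2) + C3*airybi(-2^(2/3)*b/2), b)


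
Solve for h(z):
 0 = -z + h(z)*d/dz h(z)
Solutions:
 h(z) = -sqrt(C1 + z^2)
 h(z) = sqrt(C1 + z^2)


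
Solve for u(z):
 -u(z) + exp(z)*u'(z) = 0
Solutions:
 u(z) = C1*exp(-exp(-z))


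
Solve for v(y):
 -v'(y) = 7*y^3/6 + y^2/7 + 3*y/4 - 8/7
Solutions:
 v(y) = C1 - 7*y^4/24 - y^3/21 - 3*y^2/8 + 8*y/7


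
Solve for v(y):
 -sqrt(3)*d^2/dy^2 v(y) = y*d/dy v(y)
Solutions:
 v(y) = C1 + C2*erf(sqrt(2)*3^(3/4)*y/6)


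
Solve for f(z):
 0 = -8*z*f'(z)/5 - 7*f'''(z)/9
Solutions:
 f(z) = C1 + Integral(C2*airyai(-2*105^(2/3)*z/35) + C3*airybi(-2*105^(2/3)*z/35), z)


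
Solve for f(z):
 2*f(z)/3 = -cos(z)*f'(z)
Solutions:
 f(z) = C1*(sin(z) - 1)^(1/3)/(sin(z) + 1)^(1/3)


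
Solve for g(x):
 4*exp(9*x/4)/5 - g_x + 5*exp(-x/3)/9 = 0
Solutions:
 g(x) = C1 + 16*exp(9*x/4)/45 - 5*exp(-x/3)/3


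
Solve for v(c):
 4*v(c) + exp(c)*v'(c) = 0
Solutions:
 v(c) = C1*exp(4*exp(-c))


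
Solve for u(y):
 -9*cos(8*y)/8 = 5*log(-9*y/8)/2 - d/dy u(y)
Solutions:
 u(y) = C1 + 5*y*log(-y)/2 - 15*y*log(2)/2 - 5*y/2 + 5*y*log(3) + 9*sin(8*y)/64


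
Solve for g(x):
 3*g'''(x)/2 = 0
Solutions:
 g(x) = C1 + C2*x + C3*x^2


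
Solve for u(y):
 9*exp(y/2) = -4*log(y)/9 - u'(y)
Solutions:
 u(y) = C1 - 4*y*log(y)/9 + 4*y/9 - 18*exp(y/2)


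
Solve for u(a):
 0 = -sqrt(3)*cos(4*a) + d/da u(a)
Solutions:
 u(a) = C1 + sqrt(3)*sin(4*a)/4


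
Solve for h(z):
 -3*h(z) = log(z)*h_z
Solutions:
 h(z) = C1*exp(-3*li(z))


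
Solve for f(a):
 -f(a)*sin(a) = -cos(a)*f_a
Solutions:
 f(a) = C1/cos(a)


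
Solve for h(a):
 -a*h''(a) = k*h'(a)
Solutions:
 h(a) = C1 + a^(1 - re(k))*(C2*sin(log(a)*Abs(im(k))) + C3*cos(log(a)*im(k)))


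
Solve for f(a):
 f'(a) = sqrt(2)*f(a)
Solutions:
 f(a) = C1*exp(sqrt(2)*a)


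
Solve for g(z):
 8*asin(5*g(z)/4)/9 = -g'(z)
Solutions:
 Integral(1/asin(5*_y/4), (_y, g(z))) = C1 - 8*z/9


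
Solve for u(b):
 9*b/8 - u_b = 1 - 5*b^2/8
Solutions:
 u(b) = C1 + 5*b^3/24 + 9*b^2/16 - b


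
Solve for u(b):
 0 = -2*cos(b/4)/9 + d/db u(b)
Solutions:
 u(b) = C1 + 8*sin(b/4)/9


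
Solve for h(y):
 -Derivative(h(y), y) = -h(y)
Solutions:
 h(y) = C1*exp(y)


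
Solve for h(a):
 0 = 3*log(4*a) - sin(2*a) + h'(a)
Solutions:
 h(a) = C1 - 3*a*log(a) - 6*a*log(2) + 3*a - cos(2*a)/2


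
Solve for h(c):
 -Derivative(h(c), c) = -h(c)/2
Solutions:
 h(c) = C1*exp(c/2)


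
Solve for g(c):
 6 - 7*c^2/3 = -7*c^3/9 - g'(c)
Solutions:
 g(c) = C1 - 7*c^4/36 + 7*c^3/9 - 6*c


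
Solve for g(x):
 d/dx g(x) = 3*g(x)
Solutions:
 g(x) = C1*exp(3*x)


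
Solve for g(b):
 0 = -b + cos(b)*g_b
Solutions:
 g(b) = C1 + Integral(b/cos(b), b)


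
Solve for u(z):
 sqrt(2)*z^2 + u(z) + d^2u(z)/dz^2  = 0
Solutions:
 u(z) = C1*sin(z) + C2*cos(z) - sqrt(2)*z^2 + 2*sqrt(2)


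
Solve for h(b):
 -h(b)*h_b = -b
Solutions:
 h(b) = -sqrt(C1 + b^2)
 h(b) = sqrt(C1 + b^2)


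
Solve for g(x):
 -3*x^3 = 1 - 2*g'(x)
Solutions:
 g(x) = C1 + 3*x^4/8 + x/2


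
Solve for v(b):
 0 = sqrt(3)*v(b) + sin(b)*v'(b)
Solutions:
 v(b) = C1*(cos(b) + 1)^(sqrt(3)/2)/(cos(b) - 1)^(sqrt(3)/2)


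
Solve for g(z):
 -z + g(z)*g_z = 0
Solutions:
 g(z) = -sqrt(C1 + z^2)
 g(z) = sqrt(C1 + z^2)
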